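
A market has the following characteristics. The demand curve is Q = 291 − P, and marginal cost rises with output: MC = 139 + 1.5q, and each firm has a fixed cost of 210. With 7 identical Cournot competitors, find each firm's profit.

π_i = 238

Inverting demand: P = 291 − Q.
Cournot with 7 identical firms: the symmetric best-response condition is 291 − 8q = 139 + 1.5q. Each firm produces q = 16, total output Q = 112, price P = 179.
Each firm's profit = 179·16 − (139·16 + ½·1.5·16²) − 210 = 238.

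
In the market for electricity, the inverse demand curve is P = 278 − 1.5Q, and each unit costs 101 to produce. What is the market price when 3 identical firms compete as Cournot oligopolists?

P = 145.25

With 3 symmetric Cournot firms, each firm's FOC gives 278 − 6q = 101, so q = 29.5, Q = 3·29.5 = 88.5, and P = 145.25.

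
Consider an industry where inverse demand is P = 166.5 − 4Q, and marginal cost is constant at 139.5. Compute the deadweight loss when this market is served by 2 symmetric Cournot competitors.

Competitive firms price at marginal cost: P = 139.5, giving Q = 6.75.
In a 2-firm Cournot equilibrium, symmetry and the first-order condition give q = (166.5 − 139.5)/(12) = 2.25. So Q = 4.5 and P = 148.5.
DWL is the triangle between Q = 4.5 and Q = 6.75: ½·(6.75 − 4.5)·(148.5 − 139.5) = 10.125.

DWL = 10.125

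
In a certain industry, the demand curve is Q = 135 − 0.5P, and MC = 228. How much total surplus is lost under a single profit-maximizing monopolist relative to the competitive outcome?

Inverting demand: P = 270 − 2Q.
Under competition P = MC = 228, so Q = (270 − 228)/2 = 21.
The monopolist equates marginal revenue to marginal cost: 270 − 4Q = 228, so Q = 10.5. From demand, P = 249.
DWL is the triangle between Q = 10.5 and Q = 21: ½·(21 − 10.5)·(249 − 228) = 110.25.

DWL = 110.25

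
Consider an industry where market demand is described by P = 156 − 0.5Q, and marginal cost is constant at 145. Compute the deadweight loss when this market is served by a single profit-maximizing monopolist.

DWL = 30.25

Under competition P = MC = 145, so Q = (156 − 145)/0.5 = 22.
Monopoly sets MR = MC: 156 − Q = 145 ⇒ Q = 11, P = 156 − 0.5·11 = 150.5.
DWL is the triangle between Q = 11 and Q = 22: ½·(22 − 11)·(150.5 − 145) = 30.25.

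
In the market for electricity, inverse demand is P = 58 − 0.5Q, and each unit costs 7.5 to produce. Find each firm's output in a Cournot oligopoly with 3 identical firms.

q_i = 25.25

With 3 symmetric Cournot firms, each firm's FOC gives 58 − 2q = 7.5, so q = 25.25, Q = 3·25.25 = 75.75, and P = 20.125.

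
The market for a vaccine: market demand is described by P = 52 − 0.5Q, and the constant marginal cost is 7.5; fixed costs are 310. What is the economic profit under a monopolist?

Monopoly sets MR = MC: 52 − Q = 7.5 ⇒ Q = 44.5, P = 52 − 0.5·44.5 = 29.75.
Profit = (29.75 − 7.5)·44.5 − 310 = 680.125.

Profit = 680.125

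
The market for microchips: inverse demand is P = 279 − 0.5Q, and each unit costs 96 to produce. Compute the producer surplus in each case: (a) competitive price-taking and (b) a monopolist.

Under competition P = MC = 96, so Q = (279 − 96)/0.5 = 366.
PS = (96 − 96)·366 = 0.
A monopolist chooses Q where MR = MC. MR = 279 − Q; setting this equal to 96 gives Q = 183 and P = 187.5.
PS = (187.5 − 96)·183 = 16744.5.

Competition: PS = 0; Monopoly: PS = 16744.5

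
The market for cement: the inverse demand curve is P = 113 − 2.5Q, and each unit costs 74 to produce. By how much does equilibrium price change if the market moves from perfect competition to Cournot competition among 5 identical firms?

Equilibrium price rises by 6.5

Competitive firms price at marginal cost: P = 74, giving Q = 15.6.
Cournot with 5 identical firms: the symmetric best-response condition is 113 − 15q = 74. Each firm produces q = 2.6, total output Q = 13, price P = 80.5.
Change in equilibrium price: 80.5 − 74 = 6.5.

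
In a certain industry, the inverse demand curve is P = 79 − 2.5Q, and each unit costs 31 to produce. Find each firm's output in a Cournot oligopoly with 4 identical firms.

With 4 symmetric Cournot firms, each firm's FOC gives 79 − 12.5q = 31, so q = 3.84, Q = 4·3.84 = 15.36, and P = 40.6.

q_i = 3.84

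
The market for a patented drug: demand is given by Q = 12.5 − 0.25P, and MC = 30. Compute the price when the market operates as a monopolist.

P = 40

Inverting demand: P = 50 − 4Q.
The monopolist equates marginal revenue to marginal cost: 50 − 8Q = 30, so Q = 2.5. From demand, P = 40.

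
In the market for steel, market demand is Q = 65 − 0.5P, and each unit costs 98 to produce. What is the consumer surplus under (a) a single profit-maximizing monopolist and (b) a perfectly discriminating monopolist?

Inverting demand: P = 130 − 2Q.
The monopolist equates marginal revenue to marginal cost: 130 − 4Q = 98, so Q = 8. From demand, P = 114.
CS = ½·(130 − 114)·8 = 64.
A perfectly discriminating monopolist sells every unit with P(Q) ≥ MC(Q), so output equals the competitive quantity Q = 16. Each buyer pays their reservation price, so CS = 0 and the firm captures all surplus.
CS = 0.

Monopoly: CS = 64; Perfect PD: CS = 0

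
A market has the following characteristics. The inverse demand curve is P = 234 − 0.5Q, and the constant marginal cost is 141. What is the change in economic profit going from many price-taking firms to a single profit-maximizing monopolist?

Perfect competition: P = MC = 141, so 234 − 0.5Q = 141 and Q = 186.
Profit = (141 − 141)·186 = 0.
A monopolist chooses Q where MR = MC. MR = 234 − Q; setting this equal to 141 gives Q = 93 and P = 187.5.
Profit = (187.5 − 141)·93 = 4324.5.
Change in economic profit: 4324.5 − 0 = 4324.5.

π rises by 4324.5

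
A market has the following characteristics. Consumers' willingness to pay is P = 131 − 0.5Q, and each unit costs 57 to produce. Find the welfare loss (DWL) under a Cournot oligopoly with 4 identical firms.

Under competition P = MC = 57, so Q = (131 − 57)/0.5 = 148.
With 4 symmetric Cournot firms, each firm's FOC gives 131 − 2.5q = 57, so q = 29.6, Q = 4·29.6 = 118.4, and P = 71.8.
DWL is the triangle between Q = 118.4 and Q = 148: ½·(148 − 118.4)·(71.8 − 57) = 219.04.

DWL = 219.04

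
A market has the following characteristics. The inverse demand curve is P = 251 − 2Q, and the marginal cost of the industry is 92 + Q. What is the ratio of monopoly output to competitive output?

Q_m/Q_c = 0.6

Monopoly sets MR = MC: 251 − 4Q = 92 + Q ⇒ Q = 31.8, P = 251 − 2·31.8 = 187.4.
Competitive equilibrium sets price equal to marginal cost: 251 − 2Q = 92 + Q, so Q = 53 and P = 145.
Ratio Q_m/Q_c = 31.8/53 = 0.6.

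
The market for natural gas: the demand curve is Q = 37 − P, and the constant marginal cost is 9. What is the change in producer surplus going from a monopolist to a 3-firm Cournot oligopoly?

PS falls by 49

Inverting demand: P = 37 − Q.
A monopolist chooses Q where MR = MC. MR = 37 − 2Q; setting this equal to 9 gives Q = 14 and P = 23.
PS = (23 − 9)·14 = 196.
In a 3-firm Cournot equilibrium, symmetry and the first-order condition give q = (37 − 9)/(4) = 7. So Q = 21 and P = 16.
PS = (16 − 9)·21 = 147.
Change in producer surplus: 147 − 196 = −49.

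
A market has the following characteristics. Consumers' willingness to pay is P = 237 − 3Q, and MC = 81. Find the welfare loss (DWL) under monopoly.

DWL = 1014

Under competition P = MC = 81, so Q = (237 − 81)/3 = 52.
Monopoly sets MR = MC: 237 − 6Q = 81 ⇒ Q = 26, P = 237 − 3·26 = 159.
DWL is the triangle between Q = 26 and Q = 52: ½·(52 − 26)·(159 − 81) = 1014.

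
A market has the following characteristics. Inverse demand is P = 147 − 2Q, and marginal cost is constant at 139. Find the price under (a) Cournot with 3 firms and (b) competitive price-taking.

In a 3-firm Cournot equilibrium, symmetry and the first-order condition give q = (147 − 139)/(8) = 1. So Q = 3 and P = 141.
Competitive firms price at marginal cost: P = 139, giving Q = 4.

Cournot: P = 141; Competition: P = 139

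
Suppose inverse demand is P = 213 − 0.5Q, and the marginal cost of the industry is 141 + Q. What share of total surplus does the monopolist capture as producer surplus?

PS/TS = 0.8

A monopolist chooses Q where MR = MC. MR = 213 − Q; setting this equal to 141 + Q gives Q = 36 and P = 195.
CS = ½·(213 − 195)·36 = 324.
PS = P·Q − VC(Q) = 195·36 − (141·36 + ½·1·36²) = 1296.
Share captured = PS/TS = 1296/1620 = 0.8.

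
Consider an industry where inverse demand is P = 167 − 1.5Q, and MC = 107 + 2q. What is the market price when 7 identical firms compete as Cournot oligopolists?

With 7 symmetric Cournot firms, each firm's FOC gives 167 − 12q = 107 + 2q, so q = 30/7, Q = 7·30/7 = 30, and P = 122.

P = 122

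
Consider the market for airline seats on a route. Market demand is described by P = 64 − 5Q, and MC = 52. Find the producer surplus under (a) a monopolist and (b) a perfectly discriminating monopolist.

Monopoly: PS = 7.2; Perfect PD: PS = 14.4

The monopolist equates marginal revenue to marginal cost: 64 − 10Q = 52, so Q = 1.2. From demand, P = 58.
PS = (58 − 52)·1.2 = 7.2.
Under first-degree price discrimination the firm charges each unit its demand price and produces up to where P = MC, i.e. Q = 2.4. Consumer surplus is zero; producer surplus equals total surplus.
PS = ½·(64 − 52)·2.4 = 14.4.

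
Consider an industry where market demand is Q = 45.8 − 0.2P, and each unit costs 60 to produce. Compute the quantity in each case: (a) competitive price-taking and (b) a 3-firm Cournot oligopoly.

Competition: Q = 33.8; Cournot: Q = 25.35

Inverting demand: P = 229 − 5Q.
Perfect competition: P = MC = 60, so 229 − 5Q = 60 and Q = 33.8.
Cournot with 3 identical firms: the symmetric best-response condition is 229 − 20q = 60. Each firm produces q = 8.45, total output Q = 25.35, price P = 102.25.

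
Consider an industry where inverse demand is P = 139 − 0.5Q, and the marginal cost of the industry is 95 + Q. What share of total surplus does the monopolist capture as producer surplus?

PS/TS = 0.8

Monopoly sets MR = MC: 139 − Q = 95 + Q ⇒ Q = 22, P = 139 − 0.5·22 = 128.
CS = ½·(139 − 128)·22 = 121.
PS = P·Q − VC(Q) = 128·22 − (95·22 + ½·1·22²) = 484.
Share captured = PS/TS = 484/605 = 0.8.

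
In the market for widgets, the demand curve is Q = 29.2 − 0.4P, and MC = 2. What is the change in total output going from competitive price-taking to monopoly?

Q falls by 14.2

Inverting demand: P = 73 − 2.5Q.
Under competition P = MC = 2, so Q = (73 − 2)/2.5 = 28.4.
A monopolist chooses Q where MR = MC. MR = 73 − 5Q; setting this equal to 2 gives Q = 14.2 and P = 37.5.
Change in total output: 14.2 − 28.4 = −14.2.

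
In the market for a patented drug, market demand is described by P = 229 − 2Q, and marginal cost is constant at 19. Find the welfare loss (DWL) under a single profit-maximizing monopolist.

Under competition P = MC = 19, so Q = (229 − 19)/2 = 105.
The monopolist equates marginal revenue to marginal cost: 229 − 4Q = 19, so Q = 52.5. From demand, P = 124.
DWL is the triangle between Q = 52.5 and Q = 105: ½·(105 − 52.5)·(124 − 19) = 2756.25.

DWL = 2756.25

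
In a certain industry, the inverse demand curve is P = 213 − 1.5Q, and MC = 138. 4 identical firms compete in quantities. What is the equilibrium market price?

P = 153

With 4 symmetric Cournot firms, each firm's FOC gives 213 − 7.5q = 138, so q = 10, Q = 4·10 = 40, and P = 153.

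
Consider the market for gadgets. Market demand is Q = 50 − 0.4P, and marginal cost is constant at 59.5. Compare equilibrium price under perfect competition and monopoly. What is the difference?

Inverting demand: P = 125 − 2.5Q.
Competitive firms price at marginal cost: P = 59.5, giving Q = 26.2.
The monopolist equates marginal revenue to marginal cost: 125 − 5Q = 59.5, so Q = 13.1. From demand, P = 92.25.
Change in equilibrium price: 92.25 − 59.5 = 32.75.

P rises by 32.75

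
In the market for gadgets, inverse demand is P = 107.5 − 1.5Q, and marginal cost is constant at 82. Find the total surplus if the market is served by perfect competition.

TS = 216.75

Competitive firms price at marginal cost: P = 82, giving Q = 17.
CS = ½·(107.5 − 82)·17 = 216.75; PS = (82 − 82)·17 = 0; TS = 216.75.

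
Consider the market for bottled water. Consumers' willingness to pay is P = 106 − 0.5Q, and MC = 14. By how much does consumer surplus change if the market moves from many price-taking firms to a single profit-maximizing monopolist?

Consumer surplus falls by 6348

Competitive firms price at marginal cost: P = 14, giving Q = 184.
CS = ½·(106 − 14)·184 = 8464.
Monopoly sets MR = MC: 106 − Q = 14 ⇒ Q = 92, P = 106 − 0.5·92 = 60.
CS = ½·(106 − 60)·92 = 2116.
Change in consumer surplus: 2116 − 8464 = −6348.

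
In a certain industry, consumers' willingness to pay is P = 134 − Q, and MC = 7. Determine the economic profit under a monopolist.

Profit = 4032.25

A monopolist chooses Q where MR = MC. MR = 134 − 2Q; setting this equal to 7 gives Q = 63.5 and P = 70.5.
Profit = (70.5 − 7)·63.5 = 4032.25.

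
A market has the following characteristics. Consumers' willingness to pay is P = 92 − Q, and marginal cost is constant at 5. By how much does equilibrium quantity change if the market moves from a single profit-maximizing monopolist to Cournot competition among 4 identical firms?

A monopolist chooses Q where MR = MC. MR = 92 − 2Q; setting this equal to 5 gives Q = 43.5 and P = 48.5.
In a 4-firm Cournot equilibrium, symmetry and the first-order condition give q = (92 − 5)/(5) = 17.4. So Q = 69.6 and P = 22.4.
Change in equilibrium quantity: 69.6 − 43.5 = 26.1.

Q rises by 26.1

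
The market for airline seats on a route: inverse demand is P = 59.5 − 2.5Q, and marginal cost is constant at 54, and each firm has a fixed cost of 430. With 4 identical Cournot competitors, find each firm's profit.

Cournot with 4 identical firms: the symmetric best-response condition is 59.5 − 12.5q = 54. Each firm produces q = 0.44, total output Q = 1.76, price P = 55.1.
Each firm's profit = (55.1 − 54)·0.44 − 430 = −429.516.

π_i = −429.516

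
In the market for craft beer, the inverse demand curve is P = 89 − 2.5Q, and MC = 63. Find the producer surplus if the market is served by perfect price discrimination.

With perfect price discrimination, output is the efficient level Q = 10.4 (where demand meets MC), but every buyer pays their willingness to pay: CS = 0 and PS = total surplus.
PS = ½·(89 − 63)·10.4 = 135.2.

PS = 135.2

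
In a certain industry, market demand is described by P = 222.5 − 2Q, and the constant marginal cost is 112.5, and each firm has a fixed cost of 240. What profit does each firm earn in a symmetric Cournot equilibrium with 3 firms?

π_i = 138.125

Cournot with 3 identical firms: the symmetric best-response condition is 222.5 − 8q = 112.5. Each firm produces q = 13.75, total output Q = 41.25, price P = 140.
Each firm's profit = (140 − 112.5)·13.75 − 240 = 138.125.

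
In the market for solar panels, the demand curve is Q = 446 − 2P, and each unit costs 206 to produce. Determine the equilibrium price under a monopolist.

Inverting demand: P = 223 − 0.5Q.
A monopolist chooses Q where MR = MC. MR = 223 − Q; setting this equal to 206 gives Q = 17 and P = 214.5.

P = 214.5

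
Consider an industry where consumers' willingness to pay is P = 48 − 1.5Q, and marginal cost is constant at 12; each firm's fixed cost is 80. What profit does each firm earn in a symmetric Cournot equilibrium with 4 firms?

π_i = −45.44

Cournot with 4 identical firms: the symmetric best-response condition is 48 − 7.5q = 12. Each firm produces q = 4.8, total output Q = 19.2, price P = 19.2.
Each firm's profit = (19.2 − 12)·4.8 − 80 = −45.44.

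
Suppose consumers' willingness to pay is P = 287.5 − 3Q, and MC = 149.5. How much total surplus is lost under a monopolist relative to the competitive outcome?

Under competition P = MC = 149.5, so Q = (287.5 − 149.5)/3 = 46.
A monopolist chooses Q where MR = MC. MR = 287.5 − 6Q; setting this equal to 149.5 gives Q = 23 and P = 218.5.
DWL is the triangle between Q = 23 and Q = 46: ½·(46 − 23)·(218.5 − 149.5) = 793.5.

DWL = 793.5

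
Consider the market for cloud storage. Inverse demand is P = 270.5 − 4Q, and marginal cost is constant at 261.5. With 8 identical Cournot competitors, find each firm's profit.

π_i = 0.25

In a 8-firm Cournot equilibrium, symmetry and the first-order condition give q = (270.5 − 261.5)/(36) = 0.25. So Q = 2 and P = 262.5.
Each firm's profit = (262.5 − 261.5)·0.25 = 0.25.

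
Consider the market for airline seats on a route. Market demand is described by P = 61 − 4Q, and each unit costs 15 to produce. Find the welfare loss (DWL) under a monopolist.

DWL = 66.125

Under competition P = MC = 15, so Q = (61 − 15)/4 = 11.5.
Monopoly sets MR = MC: 61 − 8Q = 15 ⇒ Q = 5.75, P = 61 − 4·5.75 = 38.
DWL is the triangle between Q = 5.75 and Q = 11.5: ½·(11.5 − 5.75)·(38 − 15) = 66.125.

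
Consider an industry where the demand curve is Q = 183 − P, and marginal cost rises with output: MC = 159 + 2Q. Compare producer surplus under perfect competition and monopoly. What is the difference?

Inverting demand: P = 183 − Q.
Under competition P = MC: 183 − Q = 159 + 2Q ⇒ Q = 8, P = 175.
PS = P·Q − VC(Q) = 175·8 − (159·8 + ½·2·8²) = 64.
A monopolist chooses Q where MR = MC. MR = 183 − 2Q; setting this equal to 159 + 2Q gives Q = 6 and P = 177.
PS = P·Q − VC(Q) = 177·6 − (159·6 + ½·2·6²) = 72.
Change in producer surplus: 72 − 64 = 8.

PS rises by 8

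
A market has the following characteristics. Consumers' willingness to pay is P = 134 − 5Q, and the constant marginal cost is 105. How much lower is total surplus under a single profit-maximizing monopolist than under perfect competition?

Perfect competition: P = MC = 105, so 134 − 5Q = 105 and Q = 5.8.
CS = ½·(134 − 105)·5.8 = 84.1; PS = (105 − 105)·5.8 = 0; TS = 84.1.
Monopoly sets MR = MC: 134 − 10Q = 105 ⇒ Q = 2.9, P = 134 − 5·2.9 = 119.5.
CS = ½·(134 − 119.5)·2.9 = 21.025; PS = (119.5 − 105)·2.9 = 42.05; TS = 63.075.
Change in total surplus: 63.075 − 84.1 = −21.025.

Total surplus falls by 21.025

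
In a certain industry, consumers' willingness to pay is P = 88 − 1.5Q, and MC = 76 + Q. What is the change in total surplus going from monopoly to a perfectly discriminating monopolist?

Total surplus rises by 4.05

The monopolist equates marginal revenue to marginal cost: 88 − 3Q = 76 + Q, so Q = 3. From demand, P = 83.5.
CS = ½·(88 − 83.5)·3 = 6.75; PS = (83.5·3 − 76·3 − ½·1·3²) = 18; TS = 24.75.
With perfect price discrimination, output is the efficient level Q = 4.8 (where demand meets MC), but every buyer pays their willingness to pay: CS = 0 and PS = total surplus.
TS = 28.8 (equal to competitive TS).
Change in total surplus: 28.8 − 24.75 = 4.05.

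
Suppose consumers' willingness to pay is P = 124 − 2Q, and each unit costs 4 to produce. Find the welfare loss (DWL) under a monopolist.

DWL = 900

Under competition P = MC = 4, so Q = (124 − 4)/2 = 60.
The monopolist equates marginal revenue to marginal cost: 124 − 4Q = 4, so Q = 30. From demand, P = 64.
DWL is the triangle between Q = 30 and Q = 60: ½·(60 − 30)·(64 − 4) = 900.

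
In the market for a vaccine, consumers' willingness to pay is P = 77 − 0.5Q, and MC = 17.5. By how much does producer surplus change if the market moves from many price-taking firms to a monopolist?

Producer surplus rises by 1770.125

Competitive firms price at marginal cost: P = 17.5, giving Q = 119.
PS = (17.5 − 17.5)·119 = 0.
A monopolist chooses Q where MR = MC. MR = 77 − Q; setting this equal to 17.5 gives Q = 59.5 and P = 47.25.
PS = (47.25 − 17.5)·59.5 = 1770.125.
Change in producer surplus: 1770.125 − 0 = 1770.125.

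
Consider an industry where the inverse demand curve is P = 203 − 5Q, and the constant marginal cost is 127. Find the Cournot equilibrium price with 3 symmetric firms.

P = 146

In a 3-firm Cournot equilibrium, symmetry and the first-order condition give q = (203 − 127)/(20) = 3.8. So Q = 11.4 and P = 146.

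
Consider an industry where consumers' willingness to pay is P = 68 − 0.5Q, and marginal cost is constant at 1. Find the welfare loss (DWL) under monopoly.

Under competition P = MC = 1, so Q = (68 − 1)/0.5 = 134.
The monopolist equates marginal revenue to marginal cost: 68 − Q = 1, so Q = 67. From demand, P = 34.5.
DWL is the triangle between Q = 67 and Q = 134: ½·(134 − 67)·(34.5 − 1) = 1122.25.

DWL = 1122.25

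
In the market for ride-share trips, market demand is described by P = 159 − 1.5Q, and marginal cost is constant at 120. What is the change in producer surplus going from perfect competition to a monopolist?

PS rises by 253.5

Under competition P = MC = 120, so Q = (159 − 120)/1.5 = 26.
PS = (120 − 120)·26 = 0.
A monopolist chooses Q where MR = MC. MR = 159 − 3Q; setting this equal to 120 gives Q = 13 and P = 139.5.
PS = (139.5 − 120)·13 = 253.5.
Change in producer surplus: 253.5 − 0 = 253.5.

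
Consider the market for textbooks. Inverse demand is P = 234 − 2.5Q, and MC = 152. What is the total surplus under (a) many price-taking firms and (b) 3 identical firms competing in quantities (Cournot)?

Perfect competition: P = MC = 152, so 234 − 2.5Q = 152 and Q = 32.8.
CS = ½·(234 − 152)·32.8 = 1344.8; PS = (152 − 152)·32.8 = 0; TS = 1344.8.
Cournot with 3 identical firms: the symmetric best-response condition is 234 − 10q = 152. Each firm produces q = 8.2, total output Q = 24.6, price P = 172.5.
CS = ½·(234 − 172.5)·24.6 = 756.45; PS = (172.5 − 152)·24.6 = 504.3; TS = 1260.75.

Competition: TS = 1344.8; Cournot: TS = 1260.75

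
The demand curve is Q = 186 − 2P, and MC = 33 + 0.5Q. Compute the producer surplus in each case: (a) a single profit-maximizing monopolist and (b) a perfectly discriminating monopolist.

Monopoly: PS = 1200; Perfect PD: PS = 1800

Inverting demand: P = 93 − 0.5Q.
Monopoly sets MR = MC: 93 − Q = 33 + 0.5Q ⇒ Q = 40, P = 93 − 0.5·40 = 73.
PS = P·Q − VC(Q) = 73·40 − (33·40 + ½·0.5·40²) = 1200.
A perfectly discriminating monopolist sells every unit with P(Q) ≥ MC(Q), so output equals the competitive quantity Q = 60. Each buyer pays their reservation price, so CS = 0 and the firm captures all surplus.
PS = ½·(93 − 33)·60 = 1800.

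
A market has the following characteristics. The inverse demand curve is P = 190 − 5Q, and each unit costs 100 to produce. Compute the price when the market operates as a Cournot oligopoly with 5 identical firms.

Cournot with 5 identical firms: the symmetric best-response condition is 190 − 30q = 100. Each firm produces q = 3, total output Q = 15, price P = 115.

P = 115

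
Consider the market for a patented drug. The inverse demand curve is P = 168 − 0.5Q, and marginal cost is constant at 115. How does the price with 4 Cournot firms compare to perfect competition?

With 4 symmetric Cournot firms, each firm's FOC gives 168 − 2.5q = 115, so q = 21.2, Q = 4·21.2 = 84.8, and P = 125.6.
Competitive firms price at marginal cost: P = 115, giving Q = 106.

Cournot: P = 125.6; Competition: P = 115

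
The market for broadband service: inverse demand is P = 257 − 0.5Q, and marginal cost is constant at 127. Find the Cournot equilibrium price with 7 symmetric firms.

In a 7-firm Cournot equilibrium, symmetry and the first-order condition give q = (257 − 127)/(4) = 32.5. So Q = 227.5 and P = 143.25.

P = 143.25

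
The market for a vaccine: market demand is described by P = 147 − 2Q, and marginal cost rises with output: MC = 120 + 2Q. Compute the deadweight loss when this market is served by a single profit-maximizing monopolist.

Competitive equilibrium sets price equal to marginal cost: 147 − 2Q = 120 + 2Q, so Q = 6.75 and P = 133.5.
Monopoly sets MR = MC: 147 − 4Q = 120 + 2Q ⇒ Q = 4.5, P = 147 − 2·4.5 = 138.
CS = ½·(147 − 133.5)·6.75 = 729/16; PS = (133.5·6.75 − 120·6.75 − ½·2·6.75²) = 729/16; TS = 91.125.
CS = ½·(147 − 138)·4.5 = 20.25; PS = (138·4.5 − 120·4.5 − ½·2·4.5²) = 60.75; TS = 81.
DWL = 91.125 − 81 = 10.125.

DWL = 10.125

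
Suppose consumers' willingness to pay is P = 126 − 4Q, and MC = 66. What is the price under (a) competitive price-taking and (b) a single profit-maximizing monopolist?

Competitive firms price at marginal cost: P = 66, giving Q = 15.
Monopoly sets MR = MC: 126 − 8Q = 66 ⇒ Q = 7.5, P = 126 − 4·7.5 = 96.

Competition: P = 66; Monopoly: P = 96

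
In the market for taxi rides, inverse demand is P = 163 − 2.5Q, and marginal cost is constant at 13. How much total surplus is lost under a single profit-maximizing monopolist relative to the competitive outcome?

DWL = 1125

Competitive firms price at marginal cost: P = 13, giving Q = 60.
Monopoly sets MR = MC: 163 − 5Q = 13 ⇒ Q = 30, P = 163 − 2.5·30 = 88.
DWL is the triangle between Q = 30 and Q = 60: ½·(60 − 30)·(88 − 13) = 1125.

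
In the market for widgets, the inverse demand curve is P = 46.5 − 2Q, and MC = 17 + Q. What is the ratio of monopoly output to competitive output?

Monopoly sets MR = MC: 46.5 − 4Q = 17 + Q ⇒ Q = 5.9, P = 46.5 − 2·5.9 = 34.7.
Competitive equilibrium sets price equal to marginal cost: 46.5 − 2Q = 17 + Q, so Q = 59/6 and P = 161/6.
Ratio Q_m/Q_c = 5.9/(59/6) = 0.6.

Q_m/Q_c = 0.6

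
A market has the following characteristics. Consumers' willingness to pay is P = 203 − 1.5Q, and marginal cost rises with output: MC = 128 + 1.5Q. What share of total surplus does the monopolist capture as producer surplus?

Monopoly sets MR = MC: 203 − 3Q = 128 + 1.5Q ⇒ Q = 50/3, P = 203 − 1.5·50/3 = 178.
CS = ½·(203 − 178)·50/3 = 625/3.
PS = P·Q − VC(Q) = 178·50/3 − (128·50/3 + ½·1.5·(50/3)²) = 625.
Share captured = PS/TS = 625/(2500/3) = 0.75.

PS/TS = 0.75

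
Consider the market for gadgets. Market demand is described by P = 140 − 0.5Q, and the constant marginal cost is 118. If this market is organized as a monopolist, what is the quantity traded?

Monopoly sets MR = MC: 140 − Q = 118 ⇒ Q = 22, P = 140 − 0.5·22 = 129.

Q = 22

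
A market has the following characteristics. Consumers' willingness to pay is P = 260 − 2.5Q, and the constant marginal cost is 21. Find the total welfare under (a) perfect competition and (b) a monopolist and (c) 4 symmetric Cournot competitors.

Competition: TS = 11424.2; Monopoly: TS = 8568.15; Cournot: TS = 10967.232

Competitive firms price at marginal cost: P = 21, giving Q = 95.6.
CS = ½·(260 − 21)·95.6 = 11424.2; PS = (21 − 21)·95.6 = 0; TS = 11424.2.
The monopolist equates marginal revenue to marginal cost: 260 − 5Q = 21, so Q = 47.8. From demand, P = 140.5.
CS = ½·(260 − 140.5)·47.8 = 2856.05; PS = (140.5 − 21)·47.8 = 5712.1; TS = 8568.15.
In a 4-firm Cournot equilibrium, symmetry and the first-order condition give q = (260 − 21)/(12.5) = 19.12. So Q = 76.48 and P = 68.8.
CS = ½·(260 − 68.8)·76.48 = 7311.488; PS = (68.8 − 21)·76.48 = 3655.744; TS = 10967.232.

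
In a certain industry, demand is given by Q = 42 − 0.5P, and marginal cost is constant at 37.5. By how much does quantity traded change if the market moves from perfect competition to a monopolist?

Q falls by 11.625

Inverting demand: P = 84 − 2Q.
Perfect competition: P = MC = 37.5, so 84 − 2Q = 37.5 and Q = 23.25.
The monopolist equates marginal revenue to marginal cost: 84 − 4Q = 37.5, so Q = 11.625. From demand, P = 60.75.
Change in quantity traded: 11.625 − 23.25 = −11.625.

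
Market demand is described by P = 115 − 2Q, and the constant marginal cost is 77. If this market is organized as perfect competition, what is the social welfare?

Under competition P = MC = 77, so Q = (115 − 77)/2 = 19.
CS = ½·(115 − 77)·19 = 361; PS = (77 − 77)·19 = 0; TS = 361.

TS = 361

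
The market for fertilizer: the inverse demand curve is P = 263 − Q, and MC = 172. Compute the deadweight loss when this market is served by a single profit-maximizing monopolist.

DWL = 1035.125

Under competition P = MC = 172, so Q = (263 − 172)/1 = 91.
A monopolist chooses Q where MR = MC. MR = 263 − 2Q; setting this equal to 172 gives Q = 45.5 and P = 217.5.
DWL is the triangle between Q = 45.5 and Q = 91: ½·(91 − 45.5)·(217.5 − 172) = 1035.125.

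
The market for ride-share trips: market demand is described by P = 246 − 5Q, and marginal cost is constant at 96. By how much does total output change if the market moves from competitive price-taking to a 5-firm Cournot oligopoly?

Q falls by 5

Competitive firms price at marginal cost: P = 96, giving Q = 30.
In a 5-firm Cournot equilibrium, symmetry and the first-order condition give q = (246 − 96)/(30) = 5. So Q = 25 and P = 121.
Change in total output: 25 − 30 = −5.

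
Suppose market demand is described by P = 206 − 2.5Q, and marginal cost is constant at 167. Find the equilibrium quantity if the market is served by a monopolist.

Monopoly sets MR = MC: 206 − 5Q = 167 ⇒ Q = 7.8, P = 206 − 2.5·7.8 = 186.5.

Q = 7.8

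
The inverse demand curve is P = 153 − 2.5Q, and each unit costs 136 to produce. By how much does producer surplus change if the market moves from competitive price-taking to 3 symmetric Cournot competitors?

Producer surplus rises by 21.675

Perfect competition: P = MC = 136, so 153 − 2.5Q = 136 and Q = 6.8.
PS = (136 − 136)·6.8 = 0.
With 3 symmetric Cournot firms, each firm's FOC gives 153 − 10q = 136, so q = 1.7, Q = 3·1.7 = 5.1, and P = 140.25.
PS = (140.25 − 136)·5.1 = 21.675.
Change in producer surplus: 21.675 − 0 = 21.675.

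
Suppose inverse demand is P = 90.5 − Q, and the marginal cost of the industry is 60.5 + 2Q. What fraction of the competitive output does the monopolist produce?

A monopolist chooses Q where MR = MC. MR = 90.5 − 2Q; setting this equal to 60.5 + 2Q gives Q = 7.5 and P = 83.
Under competition P = MC: 90.5 − Q = 60.5 + 2Q ⇒ Q = 10, P = 80.5.
Ratio Q_m/Q_c = 7.5/10 = 0.75.

Q_m/Q_c = 0.75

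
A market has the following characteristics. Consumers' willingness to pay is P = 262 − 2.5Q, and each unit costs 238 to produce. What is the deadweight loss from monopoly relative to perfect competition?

DWL = 28.8

Perfect competition: P = MC = 238, so 262 − 2.5Q = 238 and Q = 9.6.
Monopoly sets MR = MC: 262 − 5Q = 238 ⇒ Q = 4.8, P = 262 − 2.5·4.8 = 250.
DWL is the triangle between Q = 4.8 and Q = 9.6: ½·(9.6 − 4.8)·(250 − 238) = 28.8.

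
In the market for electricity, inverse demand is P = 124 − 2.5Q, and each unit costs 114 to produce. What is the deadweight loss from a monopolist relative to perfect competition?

Perfect competition: P = MC = 114, so 124 − 2.5Q = 114 and Q = 4.
Monopoly sets MR = MC: 124 − 5Q = 114 ⇒ Q = 2, P = 124 − 2.5·2 = 119.
DWL is the triangle between Q = 2 and Q = 4: ½·(4 − 2)·(119 − 114) = 5.

DWL = 5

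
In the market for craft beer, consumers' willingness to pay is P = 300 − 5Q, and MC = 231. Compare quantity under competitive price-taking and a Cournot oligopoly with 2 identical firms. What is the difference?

Competitive firms price at marginal cost: P = 231, giving Q = 13.8.
With 2 symmetric Cournot firms, each firm's FOC gives 300 − 15q = 231, so q = 4.6, Q = 2·4.6 = 9.2, and P = 254.
Change in quantity: 9.2 − 13.8 = −4.6.

Quantity falls by 4.6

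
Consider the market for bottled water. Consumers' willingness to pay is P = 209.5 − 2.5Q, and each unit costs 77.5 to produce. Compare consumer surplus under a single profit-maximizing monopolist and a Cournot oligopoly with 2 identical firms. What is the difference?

Monopoly sets MR = MC: 209.5 − 5Q = 77.5 ⇒ Q = 26.4, P = 209.5 − 2.5·26.4 = 143.5.
CS = ½·(209.5 − 143.5)·26.4 = 871.2.
With 2 symmetric Cournot firms, each firm's FOC gives 209.5 − 7.5q = 77.5, so q = 17.6, Q = 2·17.6 = 35.2, and P = 121.5.
CS = ½·(209.5 − 121.5)·35.2 = 1548.8.
Change in consumer surplus: 1548.8 − 871.2 = 677.6.

CS rises by 677.6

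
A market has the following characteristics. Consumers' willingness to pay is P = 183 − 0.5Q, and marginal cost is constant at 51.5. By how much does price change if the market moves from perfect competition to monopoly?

P rises by 65.75

Under competition P = MC = 51.5, so Q = (183 − 51.5)/0.5 = 263.
The monopolist equates marginal revenue to marginal cost: 183 − Q = 51.5, so Q = 131.5. From demand, P = 117.25.
Change in price: 117.25 − 51.5 = 65.75.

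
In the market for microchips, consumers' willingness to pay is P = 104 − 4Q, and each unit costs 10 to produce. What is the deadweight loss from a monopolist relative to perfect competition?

DWL = 276.125

Under competition P = MC = 10, so Q = (104 − 10)/4 = 23.5.
Monopoly sets MR = MC: 104 − 8Q = 10 ⇒ Q = 11.75, P = 104 − 4·11.75 = 57.
DWL is the triangle between Q = 11.75 and Q = 23.5: ½·(23.5 − 11.75)·(57 − 10) = 276.125.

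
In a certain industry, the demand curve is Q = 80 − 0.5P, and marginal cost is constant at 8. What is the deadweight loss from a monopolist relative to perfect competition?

Inverting demand: P = 160 − 2Q.
Perfect competition: P = MC = 8, so 160 − 2Q = 8 and Q = 76.
A monopolist chooses Q where MR = MC. MR = 160 − 4Q; setting this equal to 8 gives Q = 38 and P = 84.
DWL is the triangle between Q = 38 and Q = 76: ½·(76 − 38)·(84 − 8) = 1444.

DWL = 1444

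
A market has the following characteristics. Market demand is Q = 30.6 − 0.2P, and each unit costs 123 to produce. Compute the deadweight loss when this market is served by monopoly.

Inverting demand: P = 153 − 5Q.
Competitive firms price at marginal cost: P = 123, giving Q = 6.
A monopolist chooses Q where MR = MC. MR = 153 − 10Q; setting this equal to 123 gives Q = 3 and P = 138.
DWL is the triangle between Q = 3 and Q = 6: ½·(6 − 3)·(138 − 123) = 22.5.

DWL = 22.5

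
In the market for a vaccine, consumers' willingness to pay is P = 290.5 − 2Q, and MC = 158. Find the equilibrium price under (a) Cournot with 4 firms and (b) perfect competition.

Cournot with 4 identical firms: the symmetric best-response condition is 290.5 − 10q = 158. Each firm produces q = 13.25, total output Q = 53, price P = 184.5.
Under competition P = MC = 158, so Q = (290.5 − 158)/2 = 66.25.

Cournot: P = 184.5; Competition: P = 158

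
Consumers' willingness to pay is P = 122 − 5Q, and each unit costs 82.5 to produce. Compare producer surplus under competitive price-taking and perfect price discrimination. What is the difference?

Competitive firms price at marginal cost: P = 82.5, giving Q = 7.9.
PS = (82.5 − 82.5)·7.9 = 0.
With perfect price discrimination, output is the efficient level Q = 7.9 (where demand meets MC), but every buyer pays their willingness to pay: CS = 0 and PS = total surplus.
PS = ½·(122 − 82.5)·7.9 = 156.025.
Change in producer surplus: 156.025 − 0 = 156.025.

Producer surplus rises by 156.025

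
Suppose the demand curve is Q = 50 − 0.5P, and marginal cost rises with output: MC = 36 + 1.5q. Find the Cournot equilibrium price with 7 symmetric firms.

Inverting demand: P = 100 − 2Q.
With 7 symmetric Cournot firms, each firm's FOC gives 100 − 16q = 36 + 1.5q, so q = 128/35, Q = 7·128/35 = 25.6, and P = 48.8.

P = 48.8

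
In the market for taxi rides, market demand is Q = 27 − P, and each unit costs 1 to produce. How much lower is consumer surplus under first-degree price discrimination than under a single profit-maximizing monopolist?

Inverting demand: P = 27 − Q.
The monopolist equates marginal revenue to marginal cost: 27 − 2Q = 1, so Q = 13. From demand, P = 14.
CS = ½·(27 − 14)·13 = 84.5.
With perfect price discrimination, output is the efficient level Q = 26 (where demand meets MC), but every buyer pays their willingness to pay: CS = 0 and PS = total surplus.
CS = 0.
Change in consumer surplus: 0 − 84.5 = −84.5.

CS falls by 84.5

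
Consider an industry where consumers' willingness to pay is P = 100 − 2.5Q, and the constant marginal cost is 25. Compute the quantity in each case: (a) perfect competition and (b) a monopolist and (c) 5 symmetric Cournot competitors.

Competitive firms price at marginal cost: P = 25, giving Q = 30.
A monopolist chooses Q where MR = MC. MR = 100 − 5Q; setting this equal to 25 gives Q = 15 and P = 62.5.
With 5 symmetric Cournot firms, each firm's FOC gives 100 − 15q = 25, so q = 5, Q = 5·5 = 25, and P = 37.5.

Competition: Q = 30; Monopoly: Q = 15; Cournot: Q = 25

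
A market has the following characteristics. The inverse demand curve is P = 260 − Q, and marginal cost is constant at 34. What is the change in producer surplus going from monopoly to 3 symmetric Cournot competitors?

PS falls by 3192.25

A monopolist chooses Q where MR = MC. MR = 260 − 2Q; setting this equal to 34 gives Q = 113 and P = 147.
PS = (147 − 34)·113 = 12769.
Cournot with 3 identical firms: the symmetric best-response condition is 260 − 4q = 34. Each firm produces q = 56.5, total output Q = 169.5, price P = 90.5.
PS = (90.5 − 34)·169.5 = 9576.75.
Change in producer surplus: 9576.75 − 12769 = −3192.25.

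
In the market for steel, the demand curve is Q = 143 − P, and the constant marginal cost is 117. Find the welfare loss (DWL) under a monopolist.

Inverting demand: P = 143 − Q.
Under competition P = MC = 117, so Q = (143 − 117)/1 = 26.
A monopolist chooses Q where MR = MC. MR = 143 − 2Q; setting this equal to 117 gives Q = 13 and P = 130.
DWL is the triangle between Q = 13 and Q = 26: ½·(26 − 13)·(130 − 117) = 84.5.

DWL = 84.5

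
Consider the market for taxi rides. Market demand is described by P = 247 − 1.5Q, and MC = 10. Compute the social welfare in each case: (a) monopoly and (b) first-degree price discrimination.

Monopoly: TS = 14042.25; Perfect PD: TS = 18723

Monopoly sets MR = MC: 247 − 3Q = 10 ⇒ Q = 79, P = 247 − 1.5·79 = 128.5.
CS = ½·(247 − 128.5)·79 = 4680.75; PS = (128.5 − 10)·79 = 9361.5; TS = 14042.25.
A perfectly discriminating monopolist sells every unit with P(Q) ≥ MC(Q), so output equals the competitive quantity Q = 158. Each buyer pays their reservation price, so CS = 0 and the firm captures all surplus.
TS = 18723 (equal to competitive TS).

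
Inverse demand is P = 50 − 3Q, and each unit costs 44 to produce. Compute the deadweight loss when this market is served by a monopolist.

DWL = 1.5

Perfect competition: P = MC = 44, so 50 − 3Q = 44 and Q = 2.
Monopoly sets MR = MC: 50 − 6Q = 44 ⇒ Q = 1, P = 50 − 3·1 = 47.
DWL is the triangle between Q = 1 and Q = 2: ½·(2 − 1)·(47 − 44) = 1.5.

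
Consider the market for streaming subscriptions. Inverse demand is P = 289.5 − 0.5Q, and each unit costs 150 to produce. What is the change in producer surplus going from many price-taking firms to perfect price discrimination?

Producer surplus rises by 19460.25

Perfect competition: P = MC = 150, so 289.5 − 0.5Q = 150 and Q = 279.
PS = (150 − 150)·279 = 0.
With perfect price discrimination, output is the efficient level Q = 279 (where demand meets MC), but every buyer pays their willingness to pay: CS = 0 and PS = total surplus.
PS = ½·(289.5 − 150)·279 = 19460.25.
Change in producer surplus: 19460.25 − 0 = 19460.25.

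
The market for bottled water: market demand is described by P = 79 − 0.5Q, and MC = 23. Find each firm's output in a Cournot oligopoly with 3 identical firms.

q_i = 28

Cournot with 3 identical firms: the symmetric best-response condition is 79 − 2q = 23. Each firm produces q = 28, total output Q = 84, price P = 37.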